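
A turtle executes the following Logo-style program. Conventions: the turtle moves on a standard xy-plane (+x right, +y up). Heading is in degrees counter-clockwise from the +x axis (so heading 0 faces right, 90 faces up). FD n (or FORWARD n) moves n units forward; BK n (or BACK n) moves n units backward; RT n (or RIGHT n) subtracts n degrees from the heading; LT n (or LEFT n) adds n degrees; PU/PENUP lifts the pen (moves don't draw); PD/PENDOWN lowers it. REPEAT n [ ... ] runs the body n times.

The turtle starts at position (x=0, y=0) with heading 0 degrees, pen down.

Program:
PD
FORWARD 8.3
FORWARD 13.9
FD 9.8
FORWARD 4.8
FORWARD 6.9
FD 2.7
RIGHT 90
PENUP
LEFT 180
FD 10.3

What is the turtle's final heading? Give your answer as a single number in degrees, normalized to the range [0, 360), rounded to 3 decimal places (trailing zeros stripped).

Answer: 90

Derivation:
Executing turtle program step by step:
Start: pos=(0,0), heading=0, pen down
PD: pen down
FD 8.3: (0,0) -> (8.3,0) [heading=0, draw]
FD 13.9: (8.3,0) -> (22.2,0) [heading=0, draw]
FD 9.8: (22.2,0) -> (32,0) [heading=0, draw]
FD 4.8: (32,0) -> (36.8,0) [heading=0, draw]
FD 6.9: (36.8,0) -> (43.7,0) [heading=0, draw]
FD 2.7: (43.7,0) -> (46.4,0) [heading=0, draw]
RT 90: heading 0 -> 270
PU: pen up
LT 180: heading 270 -> 90
FD 10.3: (46.4,0) -> (46.4,10.3) [heading=90, move]
Final: pos=(46.4,10.3), heading=90, 6 segment(s) drawn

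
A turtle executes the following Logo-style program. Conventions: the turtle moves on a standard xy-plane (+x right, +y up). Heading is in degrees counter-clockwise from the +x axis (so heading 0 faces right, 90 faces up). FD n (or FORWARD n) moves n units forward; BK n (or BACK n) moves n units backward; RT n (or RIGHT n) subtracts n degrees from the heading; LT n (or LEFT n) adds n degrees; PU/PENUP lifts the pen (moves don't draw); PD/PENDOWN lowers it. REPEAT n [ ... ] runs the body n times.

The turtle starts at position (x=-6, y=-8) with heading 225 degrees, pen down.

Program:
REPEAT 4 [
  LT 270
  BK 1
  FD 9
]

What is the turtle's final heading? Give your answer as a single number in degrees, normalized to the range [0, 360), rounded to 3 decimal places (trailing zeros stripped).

Executing turtle program step by step:
Start: pos=(-6,-8), heading=225, pen down
REPEAT 4 [
  -- iteration 1/4 --
  LT 270: heading 225 -> 135
  BK 1: (-6,-8) -> (-5.293,-8.707) [heading=135, draw]
  FD 9: (-5.293,-8.707) -> (-11.657,-2.343) [heading=135, draw]
  -- iteration 2/4 --
  LT 270: heading 135 -> 45
  BK 1: (-11.657,-2.343) -> (-12.364,-3.05) [heading=45, draw]
  FD 9: (-12.364,-3.05) -> (-6,3.314) [heading=45, draw]
  -- iteration 3/4 --
  LT 270: heading 45 -> 315
  BK 1: (-6,3.314) -> (-6.707,4.021) [heading=315, draw]
  FD 9: (-6.707,4.021) -> (-0.343,-2.343) [heading=315, draw]
  -- iteration 4/4 --
  LT 270: heading 315 -> 225
  BK 1: (-0.343,-2.343) -> (0.364,-1.636) [heading=225, draw]
  FD 9: (0.364,-1.636) -> (-6,-8) [heading=225, draw]
]
Final: pos=(-6,-8), heading=225, 8 segment(s) drawn

Answer: 225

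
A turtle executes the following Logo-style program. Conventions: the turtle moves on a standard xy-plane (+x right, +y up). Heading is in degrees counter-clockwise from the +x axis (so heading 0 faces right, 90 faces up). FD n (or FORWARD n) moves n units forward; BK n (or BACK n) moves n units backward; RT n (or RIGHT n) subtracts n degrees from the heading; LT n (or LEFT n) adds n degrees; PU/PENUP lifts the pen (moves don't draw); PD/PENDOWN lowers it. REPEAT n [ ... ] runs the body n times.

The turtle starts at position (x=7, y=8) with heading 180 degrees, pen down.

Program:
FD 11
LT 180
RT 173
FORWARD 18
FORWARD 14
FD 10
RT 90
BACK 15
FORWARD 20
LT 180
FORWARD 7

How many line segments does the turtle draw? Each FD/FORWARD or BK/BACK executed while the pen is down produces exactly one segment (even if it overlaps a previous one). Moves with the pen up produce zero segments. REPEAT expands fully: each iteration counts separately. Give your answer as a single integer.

Executing turtle program step by step:
Start: pos=(7,8), heading=180, pen down
FD 11: (7,8) -> (-4,8) [heading=180, draw]
LT 180: heading 180 -> 0
RT 173: heading 0 -> 187
FD 18: (-4,8) -> (-21.866,5.806) [heading=187, draw]
FD 14: (-21.866,5.806) -> (-35.761,4.1) [heading=187, draw]
FD 10: (-35.761,4.1) -> (-45.687,2.881) [heading=187, draw]
RT 90: heading 187 -> 97
BK 15: (-45.687,2.881) -> (-43.859,-12.007) [heading=97, draw]
FD 20: (-43.859,-12.007) -> (-46.296,7.844) [heading=97, draw]
LT 180: heading 97 -> 277
FD 7: (-46.296,7.844) -> (-45.443,0.896) [heading=277, draw]
Final: pos=(-45.443,0.896), heading=277, 7 segment(s) drawn
Segments drawn: 7

Answer: 7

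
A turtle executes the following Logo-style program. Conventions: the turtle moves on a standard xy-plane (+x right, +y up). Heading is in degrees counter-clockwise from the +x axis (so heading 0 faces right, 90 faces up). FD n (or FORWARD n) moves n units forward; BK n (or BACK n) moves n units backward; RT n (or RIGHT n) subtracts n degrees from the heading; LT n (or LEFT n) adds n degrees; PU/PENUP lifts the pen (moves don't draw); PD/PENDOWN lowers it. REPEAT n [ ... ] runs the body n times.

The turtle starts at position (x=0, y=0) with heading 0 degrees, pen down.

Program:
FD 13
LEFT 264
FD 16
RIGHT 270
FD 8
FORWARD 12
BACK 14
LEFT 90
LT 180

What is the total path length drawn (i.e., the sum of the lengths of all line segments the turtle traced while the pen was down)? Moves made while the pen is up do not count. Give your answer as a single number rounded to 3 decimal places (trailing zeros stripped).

Executing turtle program step by step:
Start: pos=(0,0), heading=0, pen down
FD 13: (0,0) -> (13,0) [heading=0, draw]
LT 264: heading 0 -> 264
FD 16: (13,0) -> (11.328,-15.912) [heading=264, draw]
RT 270: heading 264 -> 354
FD 8: (11.328,-15.912) -> (19.284,-16.749) [heading=354, draw]
FD 12: (19.284,-16.749) -> (31.218,-18.003) [heading=354, draw]
BK 14: (31.218,-18.003) -> (17.295,-16.54) [heading=354, draw]
LT 90: heading 354 -> 84
LT 180: heading 84 -> 264
Final: pos=(17.295,-16.54), heading=264, 5 segment(s) drawn

Segment lengths:
  seg 1: (0,0) -> (13,0), length = 13
  seg 2: (13,0) -> (11.328,-15.912), length = 16
  seg 3: (11.328,-15.912) -> (19.284,-16.749), length = 8
  seg 4: (19.284,-16.749) -> (31.218,-18.003), length = 12
  seg 5: (31.218,-18.003) -> (17.295,-16.54), length = 14
Total = 63

Answer: 63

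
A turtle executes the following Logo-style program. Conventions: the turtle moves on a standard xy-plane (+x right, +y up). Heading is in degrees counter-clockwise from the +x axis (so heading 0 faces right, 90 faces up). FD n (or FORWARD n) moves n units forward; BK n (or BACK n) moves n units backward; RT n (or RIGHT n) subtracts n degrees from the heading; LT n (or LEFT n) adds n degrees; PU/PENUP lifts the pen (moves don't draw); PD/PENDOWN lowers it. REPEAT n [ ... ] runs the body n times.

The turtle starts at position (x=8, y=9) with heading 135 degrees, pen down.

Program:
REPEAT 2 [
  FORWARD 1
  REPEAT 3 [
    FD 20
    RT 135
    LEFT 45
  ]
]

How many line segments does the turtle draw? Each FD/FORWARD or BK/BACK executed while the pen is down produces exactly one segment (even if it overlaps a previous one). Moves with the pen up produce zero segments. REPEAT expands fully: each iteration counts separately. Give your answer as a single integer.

Answer: 8

Derivation:
Executing turtle program step by step:
Start: pos=(8,9), heading=135, pen down
REPEAT 2 [
  -- iteration 1/2 --
  FD 1: (8,9) -> (7.293,9.707) [heading=135, draw]
  REPEAT 3 [
    -- iteration 1/3 --
    FD 20: (7.293,9.707) -> (-6.849,23.849) [heading=135, draw]
    RT 135: heading 135 -> 0
    LT 45: heading 0 -> 45
    -- iteration 2/3 --
    FD 20: (-6.849,23.849) -> (7.293,37.991) [heading=45, draw]
    RT 135: heading 45 -> 270
    LT 45: heading 270 -> 315
    -- iteration 3/3 --
    FD 20: (7.293,37.991) -> (21.435,23.849) [heading=315, draw]
    RT 135: heading 315 -> 180
    LT 45: heading 180 -> 225
  ]
  -- iteration 2/2 --
  FD 1: (21.435,23.849) -> (20.728,23.142) [heading=225, draw]
  REPEAT 3 [
    -- iteration 1/3 --
    FD 20: (20.728,23.142) -> (6.586,9) [heading=225, draw]
    RT 135: heading 225 -> 90
    LT 45: heading 90 -> 135
    -- iteration 2/3 --
    FD 20: (6.586,9) -> (-7.556,23.142) [heading=135, draw]
    RT 135: heading 135 -> 0
    LT 45: heading 0 -> 45
    -- iteration 3/3 --
    FD 20: (-7.556,23.142) -> (6.586,37.284) [heading=45, draw]
    RT 135: heading 45 -> 270
    LT 45: heading 270 -> 315
  ]
]
Final: pos=(6.586,37.284), heading=315, 8 segment(s) drawn
Segments drawn: 8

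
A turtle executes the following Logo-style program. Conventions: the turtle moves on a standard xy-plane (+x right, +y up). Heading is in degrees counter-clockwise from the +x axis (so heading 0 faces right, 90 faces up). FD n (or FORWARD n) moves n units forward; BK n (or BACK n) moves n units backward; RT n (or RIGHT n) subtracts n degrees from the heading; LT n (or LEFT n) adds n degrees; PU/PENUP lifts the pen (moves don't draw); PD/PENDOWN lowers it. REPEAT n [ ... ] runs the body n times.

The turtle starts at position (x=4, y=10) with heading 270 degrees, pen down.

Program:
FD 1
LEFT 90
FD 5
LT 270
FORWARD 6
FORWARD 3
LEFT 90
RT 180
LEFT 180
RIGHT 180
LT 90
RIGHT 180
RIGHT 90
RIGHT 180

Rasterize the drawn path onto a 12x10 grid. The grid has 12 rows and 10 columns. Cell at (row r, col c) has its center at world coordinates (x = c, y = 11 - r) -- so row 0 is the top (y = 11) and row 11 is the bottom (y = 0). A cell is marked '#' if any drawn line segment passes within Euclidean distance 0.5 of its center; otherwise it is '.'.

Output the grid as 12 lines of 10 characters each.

Segment 0: (4,10) -> (4,9)
Segment 1: (4,9) -> (9,9)
Segment 2: (9,9) -> (9,3)
Segment 3: (9,3) -> (9,-0)

Answer: ..........
....#.....
....######
.........#
.........#
.........#
.........#
.........#
.........#
.........#
.........#
.........#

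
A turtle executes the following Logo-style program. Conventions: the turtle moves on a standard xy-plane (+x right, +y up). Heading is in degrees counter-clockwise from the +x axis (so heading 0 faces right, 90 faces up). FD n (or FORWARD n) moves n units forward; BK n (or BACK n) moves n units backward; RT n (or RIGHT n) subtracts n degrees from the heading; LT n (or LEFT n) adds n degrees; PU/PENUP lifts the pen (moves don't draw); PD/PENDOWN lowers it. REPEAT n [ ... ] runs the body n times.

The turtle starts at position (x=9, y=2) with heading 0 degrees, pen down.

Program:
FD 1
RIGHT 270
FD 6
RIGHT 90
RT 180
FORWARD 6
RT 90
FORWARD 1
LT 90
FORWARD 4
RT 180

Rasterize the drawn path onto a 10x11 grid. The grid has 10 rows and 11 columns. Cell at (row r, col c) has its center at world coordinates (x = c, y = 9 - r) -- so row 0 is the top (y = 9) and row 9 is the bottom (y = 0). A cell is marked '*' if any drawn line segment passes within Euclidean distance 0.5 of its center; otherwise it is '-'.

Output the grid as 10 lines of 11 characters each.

Answer: *****------
----*******
----------*
----------*
----------*
----------*
----------*
---------**
-----------
-----------

Derivation:
Segment 0: (9,2) -> (10,2)
Segment 1: (10,2) -> (10,8)
Segment 2: (10,8) -> (4,8)
Segment 3: (4,8) -> (4,9)
Segment 4: (4,9) -> (-0,9)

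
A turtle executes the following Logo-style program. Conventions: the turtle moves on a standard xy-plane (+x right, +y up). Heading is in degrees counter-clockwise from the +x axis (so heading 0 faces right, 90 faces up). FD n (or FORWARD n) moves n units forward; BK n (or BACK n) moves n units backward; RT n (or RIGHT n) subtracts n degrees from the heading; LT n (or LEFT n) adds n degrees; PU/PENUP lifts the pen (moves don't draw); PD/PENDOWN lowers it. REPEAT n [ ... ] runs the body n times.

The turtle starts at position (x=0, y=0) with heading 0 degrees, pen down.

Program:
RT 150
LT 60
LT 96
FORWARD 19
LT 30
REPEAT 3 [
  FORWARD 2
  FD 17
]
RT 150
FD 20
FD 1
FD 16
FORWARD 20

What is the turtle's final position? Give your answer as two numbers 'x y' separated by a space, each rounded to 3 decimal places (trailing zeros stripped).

Answer: 41.826 -16.582

Derivation:
Executing turtle program step by step:
Start: pos=(0,0), heading=0, pen down
RT 150: heading 0 -> 210
LT 60: heading 210 -> 270
LT 96: heading 270 -> 6
FD 19: (0,0) -> (18.896,1.986) [heading=6, draw]
LT 30: heading 6 -> 36
REPEAT 3 [
  -- iteration 1/3 --
  FD 2: (18.896,1.986) -> (20.514,3.162) [heading=36, draw]
  FD 17: (20.514,3.162) -> (34.267,13.154) [heading=36, draw]
  -- iteration 2/3 --
  FD 2: (34.267,13.154) -> (35.885,14.33) [heading=36, draw]
  FD 17: (35.885,14.33) -> (49.639,24.322) [heading=36, draw]
  -- iteration 3/3 --
  FD 2: (49.639,24.322) -> (51.257,25.497) [heading=36, draw]
  FD 17: (51.257,25.497) -> (65.01,35.49) [heading=36, draw]
]
RT 150: heading 36 -> 246
FD 20: (65.01,35.49) -> (56.875,17.219) [heading=246, draw]
FD 1: (56.875,17.219) -> (56.468,16.305) [heading=246, draw]
FD 16: (56.468,16.305) -> (49.961,1.689) [heading=246, draw]
FD 20: (49.961,1.689) -> (41.826,-16.582) [heading=246, draw]
Final: pos=(41.826,-16.582), heading=246, 11 segment(s) drawn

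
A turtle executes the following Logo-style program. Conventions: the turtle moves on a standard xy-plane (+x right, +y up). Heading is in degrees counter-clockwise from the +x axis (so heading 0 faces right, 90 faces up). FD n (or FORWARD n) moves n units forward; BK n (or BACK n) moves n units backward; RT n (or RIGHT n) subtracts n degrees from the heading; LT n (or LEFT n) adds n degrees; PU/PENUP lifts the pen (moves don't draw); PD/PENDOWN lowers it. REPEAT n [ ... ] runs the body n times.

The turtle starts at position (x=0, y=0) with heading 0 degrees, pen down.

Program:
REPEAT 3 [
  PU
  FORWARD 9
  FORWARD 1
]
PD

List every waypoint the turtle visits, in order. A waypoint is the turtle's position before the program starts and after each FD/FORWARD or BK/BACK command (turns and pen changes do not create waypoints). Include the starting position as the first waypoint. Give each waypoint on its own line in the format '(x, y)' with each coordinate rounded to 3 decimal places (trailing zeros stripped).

Answer: (0, 0)
(9, 0)
(10, 0)
(19, 0)
(20, 0)
(29, 0)
(30, 0)

Derivation:
Executing turtle program step by step:
Start: pos=(0,0), heading=0, pen down
REPEAT 3 [
  -- iteration 1/3 --
  PU: pen up
  FD 9: (0,0) -> (9,0) [heading=0, move]
  FD 1: (9,0) -> (10,0) [heading=0, move]
  -- iteration 2/3 --
  PU: pen up
  FD 9: (10,0) -> (19,0) [heading=0, move]
  FD 1: (19,0) -> (20,0) [heading=0, move]
  -- iteration 3/3 --
  PU: pen up
  FD 9: (20,0) -> (29,0) [heading=0, move]
  FD 1: (29,0) -> (30,0) [heading=0, move]
]
PD: pen down
Final: pos=(30,0), heading=0, 0 segment(s) drawn
Waypoints (7 total):
(0, 0)
(9, 0)
(10, 0)
(19, 0)
(20, 0)
(29, 0)
(30, 0)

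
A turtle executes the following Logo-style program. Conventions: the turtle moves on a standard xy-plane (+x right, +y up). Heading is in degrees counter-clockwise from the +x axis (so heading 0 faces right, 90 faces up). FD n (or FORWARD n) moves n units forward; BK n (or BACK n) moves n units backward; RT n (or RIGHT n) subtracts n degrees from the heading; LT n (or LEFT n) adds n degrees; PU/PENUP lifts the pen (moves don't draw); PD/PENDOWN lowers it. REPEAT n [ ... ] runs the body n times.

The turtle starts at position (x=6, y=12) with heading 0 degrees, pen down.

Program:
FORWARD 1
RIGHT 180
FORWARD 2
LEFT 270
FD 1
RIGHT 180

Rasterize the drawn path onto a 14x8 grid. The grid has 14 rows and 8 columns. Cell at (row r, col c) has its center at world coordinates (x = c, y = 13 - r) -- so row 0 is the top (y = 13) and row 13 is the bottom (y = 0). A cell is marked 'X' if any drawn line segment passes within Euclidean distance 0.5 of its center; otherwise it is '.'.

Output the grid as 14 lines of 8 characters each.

Segment 0: (6,12) -> (7,12)
Segment 1: (7,12) -> (5,12)
Segment 2: (5,12) -> (5,13)

Answer: .....X..
.....XXX
........
........
........
........
........
........
........
........
........
........
........
........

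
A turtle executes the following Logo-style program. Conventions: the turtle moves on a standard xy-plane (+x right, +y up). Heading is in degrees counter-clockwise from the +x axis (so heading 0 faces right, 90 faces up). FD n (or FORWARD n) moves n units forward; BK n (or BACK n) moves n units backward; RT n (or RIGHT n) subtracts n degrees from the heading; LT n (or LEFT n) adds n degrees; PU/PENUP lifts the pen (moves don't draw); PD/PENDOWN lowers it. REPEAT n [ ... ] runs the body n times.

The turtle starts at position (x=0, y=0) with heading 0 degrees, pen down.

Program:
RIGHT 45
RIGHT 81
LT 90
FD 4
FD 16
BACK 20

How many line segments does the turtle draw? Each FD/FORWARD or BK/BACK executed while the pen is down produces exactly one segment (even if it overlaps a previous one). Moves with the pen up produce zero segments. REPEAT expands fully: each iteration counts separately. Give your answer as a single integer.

Executing turtle program step by step:
Start: pos=(0,0), heading=0, pen down
RT 45: heading 0 -> 315
RT 81: heading 315 -> 234
LT 90: heading 234 -> 324
FD 4: (0,0) -> (3.236,-2.351) [heading=324, draw]
FD 16: (3.236,-2.351) -> (16.18,-11.756) [heading=324, draw]
BK 20: (16.18,-11.756) -> (0,0) [heading=324, draw]
Final: pos=(0,0), heading=324, 3 segment(s) drawn
Segments drawn: 3

Answer: 3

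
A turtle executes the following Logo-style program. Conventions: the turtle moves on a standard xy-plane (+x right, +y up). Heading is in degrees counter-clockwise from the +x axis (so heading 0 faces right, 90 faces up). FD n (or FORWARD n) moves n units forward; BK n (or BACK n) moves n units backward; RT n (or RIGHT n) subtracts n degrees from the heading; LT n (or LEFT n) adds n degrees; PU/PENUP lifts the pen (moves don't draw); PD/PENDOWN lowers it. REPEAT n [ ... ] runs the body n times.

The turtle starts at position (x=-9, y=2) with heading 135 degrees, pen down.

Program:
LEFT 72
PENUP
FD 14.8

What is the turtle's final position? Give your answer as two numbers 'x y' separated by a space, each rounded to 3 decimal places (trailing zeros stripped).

Executing turtle program step by step:
Start: pos=(-9,2), heading=135, pen down
LT 72: heading 135 -> 207
PU: pen up
FD 14.8: (-9,2) -> (-22.187,-4.719) [heading=207, move]
Final: pos=(-22.187,-4.719), heading=207, 0 segment(s) drawn

Answer: -22.187 -4.719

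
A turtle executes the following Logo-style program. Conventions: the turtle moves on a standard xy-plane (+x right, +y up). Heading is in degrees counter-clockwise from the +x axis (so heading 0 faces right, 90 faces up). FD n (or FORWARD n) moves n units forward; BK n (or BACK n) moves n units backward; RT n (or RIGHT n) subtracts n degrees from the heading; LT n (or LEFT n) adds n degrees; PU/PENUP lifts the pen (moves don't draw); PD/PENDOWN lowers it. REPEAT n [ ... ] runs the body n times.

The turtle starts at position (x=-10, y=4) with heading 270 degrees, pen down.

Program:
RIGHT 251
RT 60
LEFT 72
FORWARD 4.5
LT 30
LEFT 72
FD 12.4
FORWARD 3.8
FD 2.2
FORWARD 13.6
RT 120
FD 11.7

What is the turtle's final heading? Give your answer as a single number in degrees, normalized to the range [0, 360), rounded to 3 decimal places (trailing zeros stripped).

Answer: 13

Derivation:
Executing turtle program step by step:
Start: pos=(-10,4), heading=270, pen down
RT 251: heading 270 -> 19
RT 60: heading 19 -> 319
LT 72: heading 319 -> 31
FD 4.5: (-10,4) -> (-6.143,6.318) [heading=31, draw]
LT 30: heading 31 -> 61
LT 72: heading 61 -> 133
FD 12.4: (-6.143,6.318) -> (-14.6,15.386) [heading=133, draw]
FD 3.8: (-14.6,15.386) -> (-17.191,18.166) [heading=133, draw]
FD 2.2: (-17.191,18.166) -> (-18.692,19.775) [heading=133, draw]
FD 13.6: (-18.692,19.775) -> (-27.967,29.721) [heading=133, draw]
RT 120: heading 133 -> 13
FD 11.7: (-27.967,29.721) -> (-16.567,32.353) [heading=13, draw]
Final: pos=(-16.567,32.353), heading=13, 6 segment(s) drawn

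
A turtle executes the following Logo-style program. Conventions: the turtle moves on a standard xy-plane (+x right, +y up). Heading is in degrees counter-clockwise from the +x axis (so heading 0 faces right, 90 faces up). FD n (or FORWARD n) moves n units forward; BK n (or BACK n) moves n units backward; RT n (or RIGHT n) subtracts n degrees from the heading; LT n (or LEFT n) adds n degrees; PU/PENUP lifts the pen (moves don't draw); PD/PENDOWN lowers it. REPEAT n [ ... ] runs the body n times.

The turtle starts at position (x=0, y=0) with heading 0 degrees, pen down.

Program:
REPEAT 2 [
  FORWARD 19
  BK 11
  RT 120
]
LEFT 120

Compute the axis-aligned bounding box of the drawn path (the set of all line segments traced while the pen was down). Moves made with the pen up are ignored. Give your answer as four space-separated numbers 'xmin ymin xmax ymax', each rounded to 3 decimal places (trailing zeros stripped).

Executing turtle program step by step:
Start: pos=(0,0), heading=0, pen down
REPEAT 2 [
  -- iteration 1/2 --
  FD 19: (0,0) -> (19,0) [heading=0, draw]
  BK 11: (19,0) -> (8,0) [heading=0, draw]
  RT 120: heading 0 -> 240
  -- iteration 2/2 --
  FD 19: (8,0) -> (-1.5,-16.454) [heading=240, draw]
  BK 11: (-1.5,-16.454) -> (4,-6.928) [heading=240, draw]
  RT 120: heading 240 -> 120
]
LT 120: heading 120 -> 240
Final: pos=(4,-6.928), heading=240, 4 segment(s) drawn

Segment endpoints: x in {-1.5, 0, 4, 8, 19}, y in {-16.454, -6.928, 0}
xmin=-1.5, ymin=-16.454, xmax=19, ymax=0

Answer: -1.5 -16.454 19 0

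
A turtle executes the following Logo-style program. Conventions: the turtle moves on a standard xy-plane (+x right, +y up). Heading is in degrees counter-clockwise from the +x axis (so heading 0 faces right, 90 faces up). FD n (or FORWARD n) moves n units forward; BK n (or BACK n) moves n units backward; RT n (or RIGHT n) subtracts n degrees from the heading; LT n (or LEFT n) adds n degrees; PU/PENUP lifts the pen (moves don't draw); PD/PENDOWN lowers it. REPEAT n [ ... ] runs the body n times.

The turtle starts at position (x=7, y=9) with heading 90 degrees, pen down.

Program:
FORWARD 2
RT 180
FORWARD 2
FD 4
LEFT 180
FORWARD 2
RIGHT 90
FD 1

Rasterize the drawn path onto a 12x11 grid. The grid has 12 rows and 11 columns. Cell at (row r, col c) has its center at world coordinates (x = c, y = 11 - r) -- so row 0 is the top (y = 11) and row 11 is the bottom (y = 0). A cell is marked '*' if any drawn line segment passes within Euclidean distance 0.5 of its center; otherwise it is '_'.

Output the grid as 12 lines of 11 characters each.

Answer: _______*___
_______*___
_______*___
_______*___
_______**__
_______*___
_______*___
___________
___________
___________
___________
___________

Derivation:
Segment 0: (7,9) -> (7,11)
Segment 1: (7,11) -> (7,9)
Segment 2: (7,9) -> (7,5)
Segment 3: (7,5) -> (7,7)
Segment 4: (7,7) -> (8,7)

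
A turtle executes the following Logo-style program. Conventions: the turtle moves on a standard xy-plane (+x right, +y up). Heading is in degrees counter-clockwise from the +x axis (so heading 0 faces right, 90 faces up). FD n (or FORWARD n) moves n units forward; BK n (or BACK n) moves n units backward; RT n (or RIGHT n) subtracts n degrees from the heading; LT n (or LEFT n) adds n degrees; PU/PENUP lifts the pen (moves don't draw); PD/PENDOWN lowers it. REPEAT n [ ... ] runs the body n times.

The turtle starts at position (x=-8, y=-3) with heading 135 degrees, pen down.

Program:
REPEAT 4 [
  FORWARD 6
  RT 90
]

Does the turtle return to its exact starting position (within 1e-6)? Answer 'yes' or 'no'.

Answer: yes

Derivation:
Executing turtle program step by step:
Start: pos=(-8,-3), heading=135, pen down
REPEAT 4 [
  -- iteration 1/4 --
  FD 6: (-8,-3) -> (-12.243,1.243) [heading=135, draw]
  RT 90: heading 135 -> 45
  -- iteration 2/4 --
  FD 6: (-12.243,1.243) -> (-8,5.485) [heading=45, draw]
  RT 90: heading 45 -> 315
  -- iteration 3/4 --
  FD 6: (-8,5.485) -> (-3.757,1.243) [heading=315, draw]
  RT 90: heading 315 -> 225
  -- iteration 4/4 --
  FD 6: (-3.757,1.243) -> (-8,-3) [heading=225, draw]
  RT 90: heading 225 -> 135
]
Final: pos=(-8,-3), heading=135, 4 segment(s) drawn

Start position: (-8, -3)
Final position: (-8, -3)
Distance = 0; < 1e-6 -> CLOSED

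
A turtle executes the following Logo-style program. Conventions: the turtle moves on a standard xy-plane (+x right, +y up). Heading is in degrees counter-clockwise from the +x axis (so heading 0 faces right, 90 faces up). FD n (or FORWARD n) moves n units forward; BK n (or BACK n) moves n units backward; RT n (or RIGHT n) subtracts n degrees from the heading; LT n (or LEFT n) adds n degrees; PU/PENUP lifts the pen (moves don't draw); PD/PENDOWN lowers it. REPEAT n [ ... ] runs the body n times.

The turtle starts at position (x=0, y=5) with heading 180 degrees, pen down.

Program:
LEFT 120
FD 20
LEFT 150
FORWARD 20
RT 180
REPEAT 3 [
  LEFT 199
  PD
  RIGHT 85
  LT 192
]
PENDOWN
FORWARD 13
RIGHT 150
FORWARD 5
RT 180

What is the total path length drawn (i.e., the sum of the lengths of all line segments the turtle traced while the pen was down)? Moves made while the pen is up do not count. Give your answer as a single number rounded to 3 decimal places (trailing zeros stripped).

Answer: 58

Derivation:
Executing turtle program step by step:
Start: pos=(0,5), heading=180, pen down
LT 120: heading 180 -> 300
FD 20: (0,5) -> (10,-12.321) [heading=300, draw]
LT 150: heading 300 -> 90
FD 20: (10,-12.321) -> (10,7.679) [heading=90, draw]
RT 180: heading 90 -> 270
REPEAT 3 [
  -- iteration 1/3 --
  LT 199: heading 270 -> 109
  PD: pen down
  RT 85: heading 109 -> 24
  LT 192: heading 24 -> 216
  -- iteration 2/3 --
  LT 199: heading 216 -> 55
  PD: pen down
  RT 85: heading 55 -> 330
  LT 192: heading 330 -> 162
  -- iteration 3/3 --
  LT 199: heading 162 -> 1
  PD: pen down
  RT 85: heading 1 -> 276
  LT 192: heading 276 -> 108
]
PD: pen down
FD 13: (10,7.679) -> (5.983,20.043) [heading=108, draw]
RT 150: heading 108 -> 318
FD 5: (5.983,20.043) -> (9.699,16.698) [heading=318, draw]
RT 180: heading 318 -> 138
Final: pos=(9.699,16.698), heading=138, 4 segment(s) drawn

Segment lengths:
  seg 1: (0,5) -> (10,-12.321), length = 20
  seg 2: (10,-12.321) -> (10,7.679), length = 20
  seg 3: (10,7.679) -> (5.983,20.043), length = 13
  seg 4: (5.983,20.043) -> (9.699,16.698), length = 5
Total = 58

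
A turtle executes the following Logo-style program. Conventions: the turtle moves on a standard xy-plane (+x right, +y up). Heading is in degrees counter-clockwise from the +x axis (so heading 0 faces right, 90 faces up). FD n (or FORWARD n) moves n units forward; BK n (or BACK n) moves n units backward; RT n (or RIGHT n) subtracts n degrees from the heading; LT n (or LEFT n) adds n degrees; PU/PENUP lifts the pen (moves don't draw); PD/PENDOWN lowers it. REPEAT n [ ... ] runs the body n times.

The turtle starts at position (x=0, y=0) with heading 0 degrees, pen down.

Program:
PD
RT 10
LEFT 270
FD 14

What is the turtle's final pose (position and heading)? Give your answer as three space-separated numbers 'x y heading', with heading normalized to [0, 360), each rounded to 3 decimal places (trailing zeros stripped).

Answer: -2.431 -13.787 260

Derivation:
Executing turtle program step by step:
Start: pos=(0,0), heading=0, pen down
PD: pen down
RT 10: heading 0 -> 350
LT 270: heading 350 -> 260
FD 14: (0,0) -> (-2.431,-13.787) [heading=260, draw]
Final: pos=(-2.431,-13.787), heading=260, 1 segment(s) drawn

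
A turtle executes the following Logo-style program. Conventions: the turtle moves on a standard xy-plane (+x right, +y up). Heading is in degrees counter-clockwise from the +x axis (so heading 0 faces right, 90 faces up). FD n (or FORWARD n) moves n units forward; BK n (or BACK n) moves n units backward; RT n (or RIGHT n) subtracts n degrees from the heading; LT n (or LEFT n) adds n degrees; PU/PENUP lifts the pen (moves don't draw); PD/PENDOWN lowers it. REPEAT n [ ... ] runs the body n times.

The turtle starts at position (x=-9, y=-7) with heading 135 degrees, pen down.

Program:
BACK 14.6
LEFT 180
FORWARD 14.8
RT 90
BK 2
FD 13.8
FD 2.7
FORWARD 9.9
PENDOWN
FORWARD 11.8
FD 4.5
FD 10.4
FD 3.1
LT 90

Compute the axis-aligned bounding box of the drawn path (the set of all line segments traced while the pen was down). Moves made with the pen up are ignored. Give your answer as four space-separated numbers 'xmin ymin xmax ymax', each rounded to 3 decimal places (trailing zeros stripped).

Executing turtle program step by step:
Start: pos=(-9,-7), heading=135, pen down
BK 14.6: (-9,-7) -> (1.324,-17.324) [heading=135, draw]
LT 180: heading 135 -> 315
FD 14.8: (1.324,-17.324) -> (11.789,-27.789) [heading=315, draw]
RT 90: heading 315 -> 225
BK 2: (11.789,-27.789) -> (13.203,-26.375) [heading=225, draw]
FD 13.8: (13.203,-26.375) -> (3.445,-36.133) [heading=225, draw]
FD 2.7: (3.445,-36.133) -> (1.536,-38.042) [heading=225, draw]
FD 9.9: (1.536,-38.042) -> (-5.464,-45.042) [heading=225, draw]
PD: pen down
FD 11.8: (-5.464,-45.042) -> (-13.808,-53.386) [heading=225, draw]
FD 4.5: (-13.808,-53.386) -> (-16.99,-56.568) [heading=225, draw]
FD 10.4: (-16.99,-56.568) -> (-24.344,-63.922) [heading=225, draw]
FD 3.1: (-24.344,-63.922) -> (-26.536,-66.114) [heading=225, draw]
LT 90: heading 225 -> 315
Final: pos=(-26.536,-66.114), heading=315, 10 segment(s) drawn

Segment endpoints: x in {-26.536, -24.344, -16.99, -13.808, -9, -5.464, 1.324, 1.536, 3.445, 11.789, 13.203}, y in {-66.114, -63.922, -56.568, -53.386, -45.042, -38.042, -36.133, -27.789, -26.375, -17.324, -7}
xmin=-26.536, ymin=-66.114, xmax=13.203, ymax=-7

Answer: -26.536 -66.114 13.203 -7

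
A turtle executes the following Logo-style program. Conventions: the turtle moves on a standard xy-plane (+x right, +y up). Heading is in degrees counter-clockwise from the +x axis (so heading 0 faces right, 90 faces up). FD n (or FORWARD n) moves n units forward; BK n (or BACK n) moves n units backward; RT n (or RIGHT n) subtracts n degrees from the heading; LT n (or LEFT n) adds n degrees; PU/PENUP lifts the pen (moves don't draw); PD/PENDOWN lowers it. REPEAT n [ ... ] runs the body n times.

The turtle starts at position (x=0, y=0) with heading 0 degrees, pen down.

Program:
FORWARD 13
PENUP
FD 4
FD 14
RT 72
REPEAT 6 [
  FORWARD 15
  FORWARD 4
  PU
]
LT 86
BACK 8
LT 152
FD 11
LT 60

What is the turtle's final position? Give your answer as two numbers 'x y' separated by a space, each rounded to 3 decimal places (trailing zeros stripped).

Answer: 47.792 -107.695

Derivation:
Executing turtle program step by step:
Start: pos=(0,0), heading=0, pen down
FD 13: (0,0) -> (13,0) [heading=0, draw]
PU: pen up
FD 4: (13,0) -> (17,0) [heading=0, move]
FD 14: (17,0) -> (31,0) [heading=0, move]
RT 72: heading 0 -> 288
REPEAT 6 [
  -- iteration 1/6 --
  FD 15: (31,0) -> (35.635,-14.266) [heading=288, move]
  FD 4: (35.635,-14.266) -> (36.871,-18.07) [heading=288, move]
  PU: pen up
  -- iteration 2/6 --
  FD 15: (36.871,-18.07) -> (41.507,-32.336) [heading=288, move]
  FD 4: (41.507,-32.336) -> (42.743,-36.14) [heading=288, move]
  PU: pen up
  -- iteration 3/6 --
  FD 15: (42.743,-36.14) -> (47.378,-50.406) [heading=288, move]
  FD 4: (47.378,-50.406) -> (48.614,-54.21) [heading=288, move]
  PU: pen up
  -- iteration 4/6 --
  FD 15: (48.614,-54.21) -> (53.249,-68.476) [heading=288, move]
  FD 4: (53.249,-68.476) -> (54.485,-72.28) [heading=288, move]
  PU: pen up
  -- iteration 5/6 --
  FD 15: (54.485,-72.28) -> (59.121,-86.546) [heading=288, move]
  FD 4: (59.121,-86.546) -> (60.357,-90.35) [heading=288, move]
  PU: pen up
  -- iteration 6/6 --
  FD 15: (60.357,-90.35) -> (64.992,-104.616) [heading=288, move]
  FD 4: (64.992,-104.616) -> (66.228,-108.42) [heading=288, move]
  PU: pen up
]
LT 86: heading 288 -> 14
BK 8: (66.228,-108.42) -> (58.466,-110.356) [heading=14, move]
LT 152: heading 14 -> 166
FD 11: (58.466,-110.356) -> (47.792,-107.695) [heading=166, move]
LT 60: heading 166 -> 226
Final: pos=(47.792,-107.695), heading=226, 1 segment(s) drawn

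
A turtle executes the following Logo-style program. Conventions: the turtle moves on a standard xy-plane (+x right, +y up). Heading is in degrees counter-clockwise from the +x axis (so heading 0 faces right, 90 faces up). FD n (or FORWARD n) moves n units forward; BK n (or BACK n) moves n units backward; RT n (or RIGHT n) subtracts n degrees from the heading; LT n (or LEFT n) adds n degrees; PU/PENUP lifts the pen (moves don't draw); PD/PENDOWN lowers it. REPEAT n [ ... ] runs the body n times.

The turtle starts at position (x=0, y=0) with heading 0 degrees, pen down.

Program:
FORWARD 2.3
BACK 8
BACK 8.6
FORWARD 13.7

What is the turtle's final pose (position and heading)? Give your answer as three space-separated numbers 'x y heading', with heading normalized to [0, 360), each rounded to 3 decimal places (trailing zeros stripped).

Answer: -0.6 0 0

Derivation:
Executing turtle program step by step:
Start: pos=(0,0), heading=0, pen down
FD 2.3: (0,0) -> (2.3,0) [heading=0, draw]
BK 8: (2.3,0) -> (-5.7,0) [heading=0, draw]
BK 8.6: (-5.7,0) -> (-14.3,0) [heading=0, draw]
FD 13.7: (-14.3,0) -> (-0.6,0) [heading=0, draw]
Final: pos=(-0.6,0), heading=0, 4 segment(s) drawn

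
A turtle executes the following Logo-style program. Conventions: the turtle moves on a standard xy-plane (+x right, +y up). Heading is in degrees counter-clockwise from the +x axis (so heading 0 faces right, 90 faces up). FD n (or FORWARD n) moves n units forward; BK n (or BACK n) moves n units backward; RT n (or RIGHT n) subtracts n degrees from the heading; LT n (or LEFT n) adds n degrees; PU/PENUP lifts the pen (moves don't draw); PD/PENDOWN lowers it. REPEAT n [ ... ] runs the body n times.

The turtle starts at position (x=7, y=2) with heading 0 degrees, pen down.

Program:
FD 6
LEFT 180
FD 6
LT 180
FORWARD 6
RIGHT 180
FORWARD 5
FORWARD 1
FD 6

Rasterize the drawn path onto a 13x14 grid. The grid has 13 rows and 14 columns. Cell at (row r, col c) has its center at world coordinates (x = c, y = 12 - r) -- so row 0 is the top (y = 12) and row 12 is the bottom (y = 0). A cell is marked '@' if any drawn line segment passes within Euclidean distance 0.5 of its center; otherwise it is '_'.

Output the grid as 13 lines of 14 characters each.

Segment 0: (7,2) -> (13,2)
Segment 1: (13,2) -> (7,2)
Segment 2: (7,2) -> (13,2)
Segment 3: (13,2) -> (8,2)
Segment 4: (8,2) -> (7,2)
Segment 5: (7,2) -> (1,2)

Answer: ______________
______________
______________
______________
______________
______________
______________
______________
______________
______________
_@@@@@@@@@@@@@
______________
______________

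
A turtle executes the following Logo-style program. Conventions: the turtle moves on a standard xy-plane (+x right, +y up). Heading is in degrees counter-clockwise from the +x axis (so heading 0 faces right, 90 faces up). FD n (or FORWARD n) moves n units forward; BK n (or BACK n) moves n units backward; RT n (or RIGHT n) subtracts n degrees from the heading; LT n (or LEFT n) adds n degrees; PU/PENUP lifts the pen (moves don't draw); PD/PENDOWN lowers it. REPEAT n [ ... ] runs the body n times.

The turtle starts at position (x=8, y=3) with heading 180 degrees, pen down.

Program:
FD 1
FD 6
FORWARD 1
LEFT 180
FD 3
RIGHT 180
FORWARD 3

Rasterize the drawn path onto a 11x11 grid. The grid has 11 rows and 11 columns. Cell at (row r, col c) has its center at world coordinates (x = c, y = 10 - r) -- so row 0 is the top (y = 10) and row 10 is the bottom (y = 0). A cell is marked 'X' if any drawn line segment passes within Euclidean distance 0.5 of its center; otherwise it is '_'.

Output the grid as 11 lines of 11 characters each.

Segment 0: (8,3) -> (7,3)
Segment 1: (7,3) -> (1,3)
Segment 2: (1,3) -> (0,3)
Segment 3: (0,3) -> (3,3)
Segment 4: (3,3) -> (0,3)

Answer: ___________
___________
___________
___________
___________
___________
___________
XXXXXXXXX__
___________
___________
___________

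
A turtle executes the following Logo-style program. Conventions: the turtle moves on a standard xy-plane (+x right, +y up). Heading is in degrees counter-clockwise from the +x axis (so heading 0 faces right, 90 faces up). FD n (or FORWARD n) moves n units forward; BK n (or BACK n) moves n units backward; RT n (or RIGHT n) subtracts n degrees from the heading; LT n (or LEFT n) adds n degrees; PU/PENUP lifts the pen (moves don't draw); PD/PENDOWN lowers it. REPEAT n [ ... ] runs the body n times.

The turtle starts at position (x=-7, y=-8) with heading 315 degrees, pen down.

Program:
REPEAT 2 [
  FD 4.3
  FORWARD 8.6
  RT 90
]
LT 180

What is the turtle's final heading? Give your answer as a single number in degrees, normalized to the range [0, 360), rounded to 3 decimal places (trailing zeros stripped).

Executing turtle program step by step:
Start: pos=(-7,-8), heading=315, pen down
REPEAT 2 [
  -- iteration 1/2 --
  FD 4.3: (-7,-8) -> (-3.959,-11.041) [heading=315, draw]
  FD 8.6: (-3.959,-11.041) -> (2.122,-17.122) [heading=315, draw]
  RT 90: heading 315 -> 225
  -- iteration 2/2 --
  FD 4.3: (2.122,-17.122) -> (-0.919,-20.162) [heading=225, draw]
  FD 8.6: (-0.919,-20.162) -> (-7,-26.243) [heading=225, draw]
  RT 90: heading 225 -> 135
]
LT 180: heading 135 -> 315
Final: pos=(-7,-26.243), heading=315, 4 segment(s) drawn

Answer: 315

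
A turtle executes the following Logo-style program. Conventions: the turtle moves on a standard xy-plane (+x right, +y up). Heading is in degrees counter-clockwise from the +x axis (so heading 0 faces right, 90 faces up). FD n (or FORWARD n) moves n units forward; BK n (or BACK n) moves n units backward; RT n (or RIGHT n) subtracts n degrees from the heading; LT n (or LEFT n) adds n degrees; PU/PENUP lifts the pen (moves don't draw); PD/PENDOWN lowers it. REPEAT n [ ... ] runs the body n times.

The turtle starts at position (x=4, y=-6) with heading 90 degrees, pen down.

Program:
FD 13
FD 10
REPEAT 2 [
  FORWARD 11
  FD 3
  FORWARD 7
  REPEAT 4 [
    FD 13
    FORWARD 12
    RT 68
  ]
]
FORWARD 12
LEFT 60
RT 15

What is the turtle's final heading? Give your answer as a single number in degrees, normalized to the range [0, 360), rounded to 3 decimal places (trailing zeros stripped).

Executing turtle program step by step:
Start: pos=(4,-6), heading=90, pen down
FD 13: (4,-6) -> (4,7) [heading=90, draw]
FD 10: (4,7) -> (4,17) [heading=90, draw]
REPEAT 2 [
  -- iteration 1/2 --
  FD 11: (4,17) -> (4,28) [heading=90, draw]
  FD 3: (4,28) -> (4,31) [heading=90, draw]
  FD 7: (4,31) -> (4,38) [heading=90, draw]
  REPEAT 4 [
    -- iteration 1/4 --
    FD 13: (4,38) -> (4,51) [heading=90, draw]
    FD 12: (4,51) -> (4,63) [heading=90, draw]
    RT 68: heading 90 -> 22
    -- iteration 2/4 --
    FD 13: (4,63) -> (16.053,67.87) [heading=22, draw]
    FD 12: (16.053,67.87) -> (27.18,72.365) [heading=22, draw]
    RT 68: heading 22 -> 314
    -- iteration 3/4 --
    FD 13: (27.18,72.365) -> (36.21,63.014) [heading=314, draw]
    FD 12: (36.21,63.014) -> (44.546,54.382) [heading=314, draw]
    RT 68: heading 314 -> 246
    -- iteration 4/4 --
    FD 13: (44.546,54.382) -> (39.258,42.506) [heading=246, draw]
    FD 12: (39.258,42.506) -> (34.378,31.543) [heading=246, draw]
    RT 68: heading 246 -> 178
  ]
  -- iteration 2/2 --
  FD 11: (34.378,31.543) -> (23.384,31.927) [heading=178, draw]
  FD 3: (23.384,31.927) -> (20.386,32.032) [heading=178, draw]
  FD 7: (20.386,32.032) -> (13.39,32.276) [heading=178, draw]
  REPEAT 4 [
    -- iteration 1/4 --
    FD 13: (13.39,32.276) -> (0.398,32.73) [heading=178, draw]
    FD 12: (0.398,32.73) -> (-11.594,33.148) [heading=178, draw]
    RT 68: heading 178 -> 110
    -- iteration 2/4 --
    FD 13: (-11.594,33.148) -> (-16.041,45.364) [heading=110, draw]
    FD 12: (-16.041,45.364) -> (-20.145,56.641) [heading=110, draw]
    RT 68: heading 110 -> 42
    -- iteration 3/4 --
    FD 13: (-20.145,56.641) -> (-10.484,65.339) [heading=42, draw]
    FD 12: (-10.484,65.339) -> (-1.566,73.369) [heading=42, draw]
    RT 68: heading 42 -> 334
    -- iteration 4/4 --
    FD 13: (-1.566,73.369) -> (10.118,67.67) [heading=334, draw]
    FD 12: (10.118,67.67) -> (20.904,62.41) [heading=334, draw]
    RT 68: heading 334 -> 266
  ]
]
FD 12: (20.904,62.41) -> (20.067,50.439) [heading=266, draw]
LT 60: heading 266 -> 326
RT 15: heading 326 -> 311
Final: pos=(20.067,50.439), heading=311, 25 segment(s) drawn

Answer: 311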